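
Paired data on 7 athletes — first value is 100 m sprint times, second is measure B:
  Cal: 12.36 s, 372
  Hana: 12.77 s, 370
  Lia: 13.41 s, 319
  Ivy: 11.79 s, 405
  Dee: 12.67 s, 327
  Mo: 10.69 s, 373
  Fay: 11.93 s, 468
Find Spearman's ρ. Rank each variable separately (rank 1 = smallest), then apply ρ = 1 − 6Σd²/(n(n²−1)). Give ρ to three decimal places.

Ranks of variable 1: 4, 6, 7, 2, 5, 1, 3
Ranks of variable 2: 4, 3, 1, 6, 2, 5, 7
d = r₁ − r₂: 0, 3, 6, -4, 3, -4, -4
d²: 0, 9, 36, 16, 9, 16, 16; Σd² = 102
ρ = 1 − 6·102/(7·48) = 1 − 612/336 = -0.821

-0.821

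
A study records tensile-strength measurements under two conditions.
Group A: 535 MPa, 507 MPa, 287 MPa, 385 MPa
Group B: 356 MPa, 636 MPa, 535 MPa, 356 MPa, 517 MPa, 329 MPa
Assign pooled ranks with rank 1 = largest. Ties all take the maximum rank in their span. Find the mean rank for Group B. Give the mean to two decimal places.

Sorted (descending): 636, 535, 535, 517, 507, 385, 356, 356, 329, 287
The 2 values of 535 occupy positions 2–3 → each gets rank 3.
The 2 values of 356 occupy positions 7–8 → each gets rank 8.
Group B values → pooled ranks: 356→8, 636→1, 535→3, 356→8, 517→4, 329→9
Mean rank = (8 + 1 + 3 + 8 + 4 + 9) / 6 = 5.50

5.50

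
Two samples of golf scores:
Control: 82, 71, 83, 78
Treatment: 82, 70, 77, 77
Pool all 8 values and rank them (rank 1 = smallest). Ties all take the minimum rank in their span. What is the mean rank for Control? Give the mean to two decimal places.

5.25

Sorted (ascending): 70, 71, 77, 77, 78, 82, 82, 83
The 2 values of 77 occupy positions 3–4 → each gets rank 3.
The 2 values of 82 occupy positions 6–7 → each gets rank 6.
Control values → pooled ranks: 82→6, 71→2, 83→8, 78→5
Mean rank = (6 + 2 + 8 + 5) / 4 = 5.25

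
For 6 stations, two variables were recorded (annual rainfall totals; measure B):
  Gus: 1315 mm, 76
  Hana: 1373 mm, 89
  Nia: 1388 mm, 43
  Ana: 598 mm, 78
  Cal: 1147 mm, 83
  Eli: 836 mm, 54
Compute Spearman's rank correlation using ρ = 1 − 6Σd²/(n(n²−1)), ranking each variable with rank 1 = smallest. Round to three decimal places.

-0.143

Ranks of variable 1: 4, 5, 6, 1, 3, 2
Ranks of variable 2: 3, 6, 1, 4, 5, 2
d = r₁ − r₂: 1, -1, 5, -3, -2, 0
d²: 1, 1, 25, 9, 4, 0; Σd² = 40
ρ = 1 − 6·40/(6·35) = 1 − 240/210 = -0.143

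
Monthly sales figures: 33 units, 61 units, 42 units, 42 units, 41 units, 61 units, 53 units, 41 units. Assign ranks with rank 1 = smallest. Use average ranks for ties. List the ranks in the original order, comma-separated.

1, 7.5, 4.5, 4.5, 2.5, 7.5, 6, 2.5

Sorted (ascending): 33, 41, 41, 42, 42, 53, 61, 61
The 2 values of 41 occupy positions 2–3 → average rank (2+3)/2 = 2.5.
The 2 values of 42 occupy positions 4–5 → average rank (4+5)/2 = 4.5.
The 2 values of 61 occupy positions 7–8 → average rank (7+8)/2 = 7.5.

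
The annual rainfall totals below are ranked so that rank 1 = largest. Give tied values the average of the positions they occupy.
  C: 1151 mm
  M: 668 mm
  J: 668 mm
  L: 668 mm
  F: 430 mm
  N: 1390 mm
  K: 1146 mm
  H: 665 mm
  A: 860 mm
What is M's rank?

6

Sorted (descending): 1390, 1151, 1146, 860, 668, 668, 668, 665, 430
The 3 values of 668 occupy positions 5–7 → average rank 6.
M has value 668 mm → rank 6.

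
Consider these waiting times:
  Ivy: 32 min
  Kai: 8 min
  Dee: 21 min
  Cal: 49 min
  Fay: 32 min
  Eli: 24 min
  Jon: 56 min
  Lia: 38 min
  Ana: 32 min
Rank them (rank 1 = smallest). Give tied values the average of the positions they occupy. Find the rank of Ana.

Sorted (ascending): 8, 21, 24, 32, 32, 32, 38, 49, 56
The 3 values of 32 occupy positions 4–6 → average rank 5.
Ana has value 32 min → rank 5.

5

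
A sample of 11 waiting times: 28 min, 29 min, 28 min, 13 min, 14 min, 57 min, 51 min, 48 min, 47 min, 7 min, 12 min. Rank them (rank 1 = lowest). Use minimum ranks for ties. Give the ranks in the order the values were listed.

Sorted (ascending): 7, 12, 13, 14, 28, 28, 29, 47, 48, 51, 57
The 2 values of 28 occupy positions 5–6 → each gets rank 5.

5, 7, 5, 3, 4, 11, 10, 9, 8, 1, 2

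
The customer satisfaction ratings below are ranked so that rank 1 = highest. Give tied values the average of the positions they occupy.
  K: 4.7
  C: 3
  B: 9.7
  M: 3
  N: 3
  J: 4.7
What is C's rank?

5

Sorted (descending): 9.7, 4.7, 4.7, 3, 3, 3
The 2 values of 4.7 occupy positions 2–3 → average rank (2+3)/2 = 2.5.
The 3 values of 3 occupy positions 4–6 → average rank 5.
C has value 3 → rank 5.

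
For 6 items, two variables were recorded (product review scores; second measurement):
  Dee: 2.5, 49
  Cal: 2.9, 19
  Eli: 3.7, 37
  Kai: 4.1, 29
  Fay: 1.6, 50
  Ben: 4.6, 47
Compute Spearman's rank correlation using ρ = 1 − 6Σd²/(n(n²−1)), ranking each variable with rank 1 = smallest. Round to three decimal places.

Ranks of variable 1: 2, 3, 4, 5, 1, 6
Ranks of variable 2: 5, 1, 3, 2, 6, 4
d = r₁ − r₂: -3, 2, 1, 3, -5, 2
d²: 9, 4, 1, 9, 25, 4; Σd² = 52
ρ = 1 − 6·52/(6·35) = 1 − 312/210 = -0.486

-0.486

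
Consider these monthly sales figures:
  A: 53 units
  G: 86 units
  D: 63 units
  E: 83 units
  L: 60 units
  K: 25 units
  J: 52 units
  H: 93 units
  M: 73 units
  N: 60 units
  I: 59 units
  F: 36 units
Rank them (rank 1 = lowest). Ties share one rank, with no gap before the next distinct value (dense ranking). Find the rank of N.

6

Sorted (ascending): 25, 36, 52, 53, 59, 60, 60, 63, 73, 83, 86, 93
The 2 values of 60 share dense rank 6.
Remaining distinct values take the next consecutive integers.
N has value 60 units → rank 6.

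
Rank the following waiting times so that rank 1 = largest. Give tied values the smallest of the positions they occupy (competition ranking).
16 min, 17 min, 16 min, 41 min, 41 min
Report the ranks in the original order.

Sorted (descending): 41, 41, 17, 16, 16
The 2 values of 41 occupy positions 1–2 → each gets rank 1.
The 2 values of 16 occupy positions 4–5 → each gets rank 4.

4, 3, 4, 1, 1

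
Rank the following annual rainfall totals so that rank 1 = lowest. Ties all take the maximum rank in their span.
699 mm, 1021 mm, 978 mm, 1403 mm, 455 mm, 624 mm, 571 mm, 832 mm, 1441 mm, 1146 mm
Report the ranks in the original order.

Sorted (ascending): 455, 571, 624, 699, 832, 978, 1021, 1146, 1403, 1441
No ties — each value takes its position as its rank.

4, 7, 6, 9, 1, 3, 2, 5, 10, 8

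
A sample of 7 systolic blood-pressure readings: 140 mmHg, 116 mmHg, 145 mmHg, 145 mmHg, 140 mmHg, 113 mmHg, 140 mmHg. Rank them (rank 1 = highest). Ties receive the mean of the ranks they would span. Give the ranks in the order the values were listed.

Sorted (descending): 145, 145, 140, 140, 140, 116, 113
The 2 values of 145 occupy positions 1–2 → average rank (1+2)/2 = 1.5.
The 3 values of 140 occupy positions 3–5 → average rank 4.

4, 6, 1.5, 1.5, 4, 7, 4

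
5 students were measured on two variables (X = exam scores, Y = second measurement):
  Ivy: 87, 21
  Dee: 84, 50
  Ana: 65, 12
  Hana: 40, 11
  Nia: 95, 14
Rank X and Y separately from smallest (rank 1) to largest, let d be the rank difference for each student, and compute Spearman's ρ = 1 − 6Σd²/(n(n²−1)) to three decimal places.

0.600

Ranks of variable 1: 4, 3, 2, 1, 5
Ranks of variable 2: 4, 5, 2, 1, 3
d = r₁ − r₂: 0, -2, 0, 0, 2
d²: 0, 4, 0, 0, 4; Σd² = 8
ρ = 1 − 6·8/(5·24) = 1 − 48/120 = 0.600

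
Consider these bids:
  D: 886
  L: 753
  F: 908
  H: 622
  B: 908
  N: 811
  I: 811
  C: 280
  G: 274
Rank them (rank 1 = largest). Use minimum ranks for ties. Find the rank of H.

Sorted (descending): 908, 908, 886, 811, 811, 753, 622, 280, 274
The 2 values of 908 occupy positions 1–2 → each gets rank 1.
The 2 values of 811 occupy positions 4–5 → each gets rank 4.
H has value 622 → rank 7.

7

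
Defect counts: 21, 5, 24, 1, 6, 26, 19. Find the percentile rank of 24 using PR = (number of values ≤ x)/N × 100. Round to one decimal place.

N = 7.
Strictly below 24: 5. Equal to 24: 1.
PR = 6/7 × 100 = 85.7

85.7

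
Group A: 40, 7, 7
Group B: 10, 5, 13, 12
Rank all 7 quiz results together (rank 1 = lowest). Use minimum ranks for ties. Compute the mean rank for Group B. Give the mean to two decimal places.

Sorted (ascending): 5, 7, 7, 10, 12, 13, 40
The 2 values of 7 occupy positions 2–3 → each gets rank 2.
Group B values → pooled ranks: 10→4, 5→1, 13→6, 12→5
Mean rank = (4 + 1 + 6 + 5) / 4 = 4.00

4.00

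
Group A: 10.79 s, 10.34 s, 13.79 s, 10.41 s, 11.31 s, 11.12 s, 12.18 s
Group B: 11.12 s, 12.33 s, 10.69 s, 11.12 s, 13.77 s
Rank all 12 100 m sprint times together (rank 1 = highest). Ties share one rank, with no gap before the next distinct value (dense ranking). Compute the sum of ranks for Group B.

25

Sorted (descending): 13.79, 13.77, 12.33, 12.18, 11.31, 11.12, 11.12, 11.12, 10.79, 10.69, 10.41, 10.34
The 3 values of 11.12 share dense rank 6.
Remaining distinct values take the next consecutive integers.
Group B values → pooled ranks: 11.12→6, 12.33→3, 10.69→8, 11.12→6, 13.77→2
Rank sum = 6 + 3 + 8 + 6 + 2 = 25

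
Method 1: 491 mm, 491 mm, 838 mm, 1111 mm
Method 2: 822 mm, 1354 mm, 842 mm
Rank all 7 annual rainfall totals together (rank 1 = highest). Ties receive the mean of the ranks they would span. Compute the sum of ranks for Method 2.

9

Sorted (descending): 1354, 1111, 842, 838, 822, 491, 491
The 2 values of 491 occupy positions 6–7 → average rank (6+7)/2 = 6.5.
Method 2 values → pooled ranks: 822→5, 1354→1, 842→3
Rank sum = 5 + 1 + 3 = 9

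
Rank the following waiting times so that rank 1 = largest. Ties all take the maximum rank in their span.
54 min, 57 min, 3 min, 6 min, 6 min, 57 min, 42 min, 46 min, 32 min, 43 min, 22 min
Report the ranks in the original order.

Sorted (descending): 57, 57, 54, 46, 43, 42, 32, 22, 6, 6, 3
The 2 values of 57 occupy positions 1–2 → each gets rank 2.
The 2 values of 6 occupy positions 9–10 → each gets rank 10.

3, 2, 11, 10, 10, 2, 6, 4, 7, 5, 8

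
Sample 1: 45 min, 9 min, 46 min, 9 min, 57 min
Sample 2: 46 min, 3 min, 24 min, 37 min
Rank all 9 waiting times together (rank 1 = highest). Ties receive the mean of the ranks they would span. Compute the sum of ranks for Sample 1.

22.5

Sorted (descending): 57, 46, 46, 45, 37, 24, 9, 9, 3
The 2 values of 46 occupy positions 2–3 → average rank (2+3)/2 = 2.5.
The 2 values of 9 occupy positions 7–8 → average rank (7+8)/2 = 7.5.
Sample 1 values → pooled ranks: 45→4, 9→7.5, 46→2.5, 9→7.5, 57→1
Rank sum = 4 + 7.5 + 2.5 + 7.5 + 1 = 22.5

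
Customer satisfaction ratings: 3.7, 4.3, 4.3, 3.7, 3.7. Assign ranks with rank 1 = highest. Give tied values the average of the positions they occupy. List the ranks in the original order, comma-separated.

Sorted (descending): 4.3, 4.3, 3.7, 3.7, 3.7
The 2 values of 4.3 occupy positions 1–2 → average rank (1+2)/2 = 1.5.
The 3 values of 3.7 occupy positions 3–5 → average rank 4.

4, 1.5, 1.5, 4, 4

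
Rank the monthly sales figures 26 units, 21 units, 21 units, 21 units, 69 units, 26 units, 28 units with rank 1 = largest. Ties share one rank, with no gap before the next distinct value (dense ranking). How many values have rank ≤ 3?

4

Sorted (descending): 69, 28, 26, 26, 21, 21, 21
The 2 values of 26 share dense rank 3.
The 3 values of 21 share dense rank 4.
Remaining distinct values take the next consecutive integers.
Ranks ≤ 3: {1, 2, 3, 3} → 4 values.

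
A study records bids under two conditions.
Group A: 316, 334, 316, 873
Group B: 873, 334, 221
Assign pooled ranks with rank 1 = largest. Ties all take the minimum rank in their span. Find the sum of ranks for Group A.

14

Sorted (descending): 873, 873, 334, 334, 316, 316, 221
The 2 values of 873 occupy positions 1–2 → each gets rank 1.
The 2 values of 334 occupy positions 3–4 → each gets rank 3.
The 2 values of 316 occupy positions 5–6 → each gets rank 5.
Group A values → pooled ranks: 316→5, 334→3, 316→5, 873→1
Rank sum = 5 + 3 + 5 + 1 = 14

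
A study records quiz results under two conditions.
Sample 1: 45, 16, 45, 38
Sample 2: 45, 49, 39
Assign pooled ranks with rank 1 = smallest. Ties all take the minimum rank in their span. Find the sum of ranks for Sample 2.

14

Sorted (ascending): 16, 38, 39, 45, 45, 45, 49
The 3 values of 45 occupy positions 4–6 → each gets rank 4.
Sample 2 values → pooled ranks: 45→4, 49→7, 39→3
Rank sum = 4 + 7 + 3 = 14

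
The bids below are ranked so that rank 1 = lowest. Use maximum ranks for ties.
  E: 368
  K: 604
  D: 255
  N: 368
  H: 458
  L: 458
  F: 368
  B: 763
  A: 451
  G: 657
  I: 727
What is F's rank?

4

Sorted (ascending): 255, 368, 368, 368, 451, 458, 458, 604, 657, 727, 763
The 3 values of 368 occupy positions 2–4 → each gets rank 4.
The 2 values of 458 occupy positions 6–7 → each gets rank 7.
F has value 368 → rank 4.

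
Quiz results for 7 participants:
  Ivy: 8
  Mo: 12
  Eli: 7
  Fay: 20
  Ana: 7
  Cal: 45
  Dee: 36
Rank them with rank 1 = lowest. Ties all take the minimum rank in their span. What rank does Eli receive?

1

Sorted (ascending): 7, 7, 8, 12, 20, 36, 45
The 2 values of 7 occupy positions 1–2 → each gets rank 1.
Eli has value 7 → rank 1.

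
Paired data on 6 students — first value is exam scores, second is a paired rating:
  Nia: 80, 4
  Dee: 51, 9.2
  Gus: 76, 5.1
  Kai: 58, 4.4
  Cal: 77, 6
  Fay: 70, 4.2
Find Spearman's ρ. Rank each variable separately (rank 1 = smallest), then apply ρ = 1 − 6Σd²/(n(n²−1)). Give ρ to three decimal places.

-0.486

Ranks of variable 1: 6, 1, 4, 2, 5, 3
Ranks of variable 2: 1, 6, 4, 3, 5, 2
d = r₁ − r₂: 5, -5, 0, -1, 0, 1
d²: 25, 25, 0, 1, 0, 1; Σd² = 52
ρ = 1 − 6·52/(6·35) = 1 − 312/210 = -0.486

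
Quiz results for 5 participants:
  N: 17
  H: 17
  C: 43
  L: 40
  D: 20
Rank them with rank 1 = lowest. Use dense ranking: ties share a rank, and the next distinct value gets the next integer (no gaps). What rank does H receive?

Sorted (ascending): 17, 17, 20, 40, 43
The 2 values of 17 share dense rank 1.
Remaining distinct values take the next consecutive integers.
H has value 17 → rank 1.

1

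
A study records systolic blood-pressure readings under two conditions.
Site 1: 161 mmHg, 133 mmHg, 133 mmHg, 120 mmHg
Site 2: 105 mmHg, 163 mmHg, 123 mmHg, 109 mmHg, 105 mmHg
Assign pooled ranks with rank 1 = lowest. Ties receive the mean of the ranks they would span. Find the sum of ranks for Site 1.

25

Sorted (ascending): 105, 105, 109, 120, 123, 133, 133, 161, 163
The 2 values of 105 occupy positions 1–2 → average rank (1+2)/2 = 1.5.
The 2 values of 133 occupy positions 6–7 → average rank (6+7)/2 = 6.5.
Site 1 values → pooled ranks: 161→8, 133→6.5, 133→6.5, 120→4
Rank sum = 8 + 6.5 + 6.5 + 4 = 25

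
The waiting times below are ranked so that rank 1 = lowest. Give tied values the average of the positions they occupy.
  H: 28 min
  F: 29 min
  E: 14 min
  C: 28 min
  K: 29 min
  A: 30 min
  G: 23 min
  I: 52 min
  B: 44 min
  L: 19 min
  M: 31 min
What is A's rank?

8

Sorted (ascending): 14, 19, 23, 28, 28, 29, 29, 30, 31, 44, 52
The 2 values of 28 occupy positions 4–5 → average rank (4+5)/2 = 4.5.
The 2 values of 29 occupy positions 6–7 → average rank (6+7)/2 = 6.5.
A has value 30 min → rank 8.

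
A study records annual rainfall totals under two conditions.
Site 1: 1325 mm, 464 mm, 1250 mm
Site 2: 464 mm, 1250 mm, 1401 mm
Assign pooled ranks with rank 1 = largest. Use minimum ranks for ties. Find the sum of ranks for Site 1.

10

Sorted (descending): 1401, 1325, 1250, 1250, 464, 464
The 2 values of 1250 occupy positions 3–4 → each gets rank 3.
The 2 values of 464 occupy positions 5–6 → each gets rank 5.
Site 1 values → pooled ranks: 1325→2, 464→5, 1250→3
Rank sum = 2 + 5 + 3 = 10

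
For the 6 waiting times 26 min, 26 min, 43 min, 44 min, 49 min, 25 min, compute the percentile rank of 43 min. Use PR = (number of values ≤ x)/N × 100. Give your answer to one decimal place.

N = 6.
Strictly below 43: 3. Equal to 43: 1.
PR = 4/6 × 100 = 66.7

66.7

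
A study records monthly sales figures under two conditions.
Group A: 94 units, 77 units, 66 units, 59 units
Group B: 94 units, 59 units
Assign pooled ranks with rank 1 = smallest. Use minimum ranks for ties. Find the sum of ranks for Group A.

Sorted (ascending): 59, 59, 66, 77, 94, 94
The 2 values of 59 occupy positions 1–2 → each gets rank 1.
The 2 values of 94 occupy positions 5–6 → each gets rank 5.
Group A values → pooled ranks: 94→5, 77→4, 66→3, 59→1
Rank sum = 5 + 4 + 3 + 1 = 13

13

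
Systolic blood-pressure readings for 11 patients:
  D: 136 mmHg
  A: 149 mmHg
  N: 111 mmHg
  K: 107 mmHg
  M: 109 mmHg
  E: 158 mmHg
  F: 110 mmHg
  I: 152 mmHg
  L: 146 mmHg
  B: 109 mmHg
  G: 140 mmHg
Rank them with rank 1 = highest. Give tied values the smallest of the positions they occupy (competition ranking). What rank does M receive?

9

Sorted (descending): 158, 152, 149, 146, 140, 136, 111, 110, 109, 109, 107
The 2 values of 109 occupy positions 9–10 → each gets rank 9.
M has value 109 mmHg → rank 9.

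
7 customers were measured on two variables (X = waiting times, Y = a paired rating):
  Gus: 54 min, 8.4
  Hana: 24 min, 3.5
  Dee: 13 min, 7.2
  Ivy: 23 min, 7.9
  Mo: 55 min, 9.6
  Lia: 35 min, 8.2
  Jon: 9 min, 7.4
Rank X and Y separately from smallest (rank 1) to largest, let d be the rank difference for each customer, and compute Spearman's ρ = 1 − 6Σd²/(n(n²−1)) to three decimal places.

0.750

Ranks of variable 1: 6, 4, 2, 3, 7, 5, 1
Ranks of variable 2: 6, 1, 2, 4, 7, 5, 3
d = r₁ − r₂: 0, 3, 0, -1, 0, 0, -2
d²: 0, 9, 0, 1, 0, 0, 4; Σd² = 14
ρ = 1 − 6·14/(7·48) = 1 − 84/336 = 0.750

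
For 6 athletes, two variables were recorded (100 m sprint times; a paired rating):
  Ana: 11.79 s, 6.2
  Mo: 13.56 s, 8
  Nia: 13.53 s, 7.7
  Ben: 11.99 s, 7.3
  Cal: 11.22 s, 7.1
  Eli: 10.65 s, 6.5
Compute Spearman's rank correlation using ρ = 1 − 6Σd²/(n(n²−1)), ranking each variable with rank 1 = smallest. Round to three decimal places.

Ranks of variable 1: 3, 6, 5, 4, 2, 1
Ranks of variable 2: 1, 6, 5, 4, 3, 2
d = r₁ − r₂: 2, 0, 0, 0, -1, -1
d²: 4, 0, 0, 0, 1, 1; Σd² = 6
ρ = 1 − 6·6/(6·35) = 1 − 36/210 = 0.829

0.829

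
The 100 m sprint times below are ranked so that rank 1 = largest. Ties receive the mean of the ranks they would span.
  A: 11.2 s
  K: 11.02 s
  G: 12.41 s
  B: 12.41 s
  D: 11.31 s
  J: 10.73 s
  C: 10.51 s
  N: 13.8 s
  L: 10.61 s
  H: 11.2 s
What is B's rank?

Sorted (descending): 13.8, 12.41, 12.41, 11.31, 11.2, 11.2, 11.02, 10.73, 10.61, 10.51
The 2 values of 12.41 occupy positions 2–3 → average rank (2+3)/2 = 2.5.
The 2 values of 11.2 occupy positions 5–6 → average rank (5+6)/2 = 5.5.
B has value 12.41 s → rank 2.5.

2.5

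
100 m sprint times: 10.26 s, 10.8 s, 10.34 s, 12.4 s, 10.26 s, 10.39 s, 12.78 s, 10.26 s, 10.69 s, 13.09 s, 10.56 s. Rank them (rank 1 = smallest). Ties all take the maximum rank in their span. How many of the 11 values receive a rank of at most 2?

0

Sorted (ascending): 10.26, 10.26, 10.26, 10.34, 10.39, 10.56, 10.69, 10.8, 12.4, 12.78, 13.09
The 3 values of 10.26 occupy positions 1–3 → each gets rank 3.
Ranks ≤ 2: {} → 0 values.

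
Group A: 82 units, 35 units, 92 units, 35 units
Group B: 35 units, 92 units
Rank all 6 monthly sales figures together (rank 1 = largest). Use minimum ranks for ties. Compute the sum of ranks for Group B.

5

Sorted (descending): 92, 92, 82, 35, 35, 35
The 2 values of 92 occupy positions 1–2 → each gets rank 1.
The 3 values of 35 occupy positions 4–6 → each gets rank 4.
Group B values → pooled ranks: 35→4, 92→1
Rank sum = 4 + 1 = 5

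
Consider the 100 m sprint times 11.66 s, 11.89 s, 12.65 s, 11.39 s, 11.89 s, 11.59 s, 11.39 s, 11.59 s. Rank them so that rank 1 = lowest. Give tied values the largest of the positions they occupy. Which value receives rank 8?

12.65

Sorted (ascending): 11.39, 11.39, 11.59, 11.59, 11.66, 11.89, 11.89, 12.65
The 2 values of 11.39 occupy positions 1–2 → each gets rank 2.
The 2 values of 11.59 occupy positions 3–4 → each gets rank 4.
The 2 values of 11.89 occupy positions 6–7 → each gets rank 7.
Rank 8 → value 12.65.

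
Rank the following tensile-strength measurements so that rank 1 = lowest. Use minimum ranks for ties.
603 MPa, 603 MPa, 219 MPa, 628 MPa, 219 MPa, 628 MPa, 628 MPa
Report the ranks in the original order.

3, 3, 1, 5, 1, 5, 5

Sorted (ascending): 219, 219, 603, 603, 628, 628, 628
The 2 values of 219 occupy positions 1–2 → each gets rank 1.
The 2 values of 603 occupy positions 3–4 → each gets rank 3.
The 3 values of 628 occupy positions 5–7 → each gets rank 5.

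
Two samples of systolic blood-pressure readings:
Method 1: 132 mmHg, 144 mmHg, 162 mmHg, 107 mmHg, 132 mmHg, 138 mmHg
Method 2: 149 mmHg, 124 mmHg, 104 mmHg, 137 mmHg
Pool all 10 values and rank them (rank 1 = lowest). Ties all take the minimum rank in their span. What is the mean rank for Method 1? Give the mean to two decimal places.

Sorted (ascending): 104, 107, 124, 132, 132, 137, 138, 144, 149, 162
The 2 values of 132 occupy positions 4–5 → each gets rank 4.
Method 1 values → pooled ranks: 132→4, 144→8, 162→10, 107→2, 132→4, 138→7
Mean rank = (4 + 8 + 10 + 2 + 4 + 7) / 6 = 5.83

5.83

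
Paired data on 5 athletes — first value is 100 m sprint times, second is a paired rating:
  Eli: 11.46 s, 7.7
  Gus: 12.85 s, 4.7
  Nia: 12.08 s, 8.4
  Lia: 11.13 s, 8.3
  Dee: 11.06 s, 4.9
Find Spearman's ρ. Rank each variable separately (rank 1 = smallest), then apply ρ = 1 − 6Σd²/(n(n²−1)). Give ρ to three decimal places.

Ranks of variable 1: 3, 5, 4, 2, 1
Ranks of variable 2: 3, 1, 5, 4, 2
d = r₁ − r₂: 0, 4, -1, -2, -1
d²: 0, 16, 1, 4, 1; Σd² = 22
ρ = 1 − 6·22/(5·24) = 1 − 132/120 = -0.100

-0.100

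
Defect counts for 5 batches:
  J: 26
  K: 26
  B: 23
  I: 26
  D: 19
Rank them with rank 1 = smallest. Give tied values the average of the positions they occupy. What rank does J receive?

4

Sorted (ascending): 19, 23, 26, 26, 26
The 3 values of 26 occupy positions 3–5 → average rank 4.
J has value 26 → rank 4.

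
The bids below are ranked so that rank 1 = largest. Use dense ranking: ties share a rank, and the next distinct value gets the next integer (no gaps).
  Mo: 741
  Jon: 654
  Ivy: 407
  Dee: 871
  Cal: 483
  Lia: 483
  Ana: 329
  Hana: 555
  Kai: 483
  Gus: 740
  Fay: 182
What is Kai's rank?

Sorted (descending): 871, 741, 740, 654, 555, 483, 483, 483, 407, 329, 182
The 3 values of 483 share dense rank 6.
Remaining distinct values take the next consecutive integers.
Kai has value 483 → rank 6.

6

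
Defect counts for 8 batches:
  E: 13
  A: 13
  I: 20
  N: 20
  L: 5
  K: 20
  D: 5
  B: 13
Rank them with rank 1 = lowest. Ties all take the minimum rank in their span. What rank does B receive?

3

Sorted (ascending): 5, 5, 13, 13, 13, 20, 20, 20
The 2 values of 5 occupy positions 1–2 → each gets rank 1.
The 3 values of 13 occupy positions 3–5 → each gets rank 3.
The 3 values of 20 occupy positions 6–8 → each gets rank 6.
B has value 13 → rank 3.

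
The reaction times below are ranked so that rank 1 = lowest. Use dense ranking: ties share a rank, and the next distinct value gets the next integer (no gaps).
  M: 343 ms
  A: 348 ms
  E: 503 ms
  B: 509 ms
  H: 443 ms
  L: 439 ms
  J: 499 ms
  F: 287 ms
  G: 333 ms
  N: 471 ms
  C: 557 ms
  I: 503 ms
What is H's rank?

6

Sorted (ascending): 287, 333, 343, 348, 439, 443, 471, 499, 503, 503, 509, 557
The 2 values of 503 share dense rank 9.
Remaining distinct values take the next consecutive integers.
H has value 443 ms → rank 6.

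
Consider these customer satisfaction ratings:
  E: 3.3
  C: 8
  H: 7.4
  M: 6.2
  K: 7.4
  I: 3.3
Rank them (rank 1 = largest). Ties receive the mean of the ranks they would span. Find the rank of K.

Sorted (descending): 8, 7.4, 7.4, 6.2, 3.3, 3.3
The 2 values of 7.4 occupy positions 2–3 → average rank (2+3)/2 = 2.5.
The 2 values of 3.3 occupy positions 5–6 → average rank (5+6)/2 = 5.5.
K has value 7.4 → rank 2.5.

2.5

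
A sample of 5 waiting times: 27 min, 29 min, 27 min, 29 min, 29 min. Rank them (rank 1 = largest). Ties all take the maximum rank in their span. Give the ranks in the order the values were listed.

Sorted (descending): 29, 29, 29, 27, 27
The 3 values of 29 occupy positions 1–3 → each gets rank 3.
The 2 values of 27 occupy positions 4–5 → each gets rank 5.

5, 3, 5, 3, 3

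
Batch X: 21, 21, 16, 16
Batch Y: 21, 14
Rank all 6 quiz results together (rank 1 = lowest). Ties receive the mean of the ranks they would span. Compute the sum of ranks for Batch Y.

6

Sorted (ascending): 14, 16, 16, 21, 21, 21
The 2 values of 16 occupy positions 2–3 → average rank (2+3)/2 = 2.5.
The 3 values of 21 occupy positions 4–6 → average rank 5.
Batch Y values → pooled ranks: 21→5, 14→1
Rank sum = 5 + 1 = 6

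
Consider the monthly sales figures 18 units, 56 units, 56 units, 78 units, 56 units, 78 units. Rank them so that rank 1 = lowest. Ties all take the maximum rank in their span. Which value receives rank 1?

Sorted (ascending): 18, 56, 56, 56, 78, 78
The 3 values of 56 occupy positions 2–4 → each gets rank 4.
The 2 values of 78 occupy positions 5–6 → each gets rank 6.
Rank 1 → value 18.

18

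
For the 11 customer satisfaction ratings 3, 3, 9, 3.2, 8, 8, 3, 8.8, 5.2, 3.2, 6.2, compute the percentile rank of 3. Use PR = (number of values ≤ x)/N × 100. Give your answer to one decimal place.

N = 11.
Strictly below 3: 0. Equal to 3: 3.
PR = 3/11 × 100 = 27.3

27.3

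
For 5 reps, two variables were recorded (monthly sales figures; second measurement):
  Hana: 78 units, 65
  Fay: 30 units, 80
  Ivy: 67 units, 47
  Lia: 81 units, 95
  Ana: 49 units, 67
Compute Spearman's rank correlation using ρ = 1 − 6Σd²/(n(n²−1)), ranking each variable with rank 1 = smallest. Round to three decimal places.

Ranks of variable 1: 4, 1, 3, 5, 2
Ranks of variable 2: 2, 4, 1, 5, 3
d = r₁ − r₂: 2, -3, 2, 0, -1
d²: 4, 9, 4, 0, 1; Σd² = 18
ρ = 1 − 6·18/(5·24) = 1 − 108/120 = 0.100

0.100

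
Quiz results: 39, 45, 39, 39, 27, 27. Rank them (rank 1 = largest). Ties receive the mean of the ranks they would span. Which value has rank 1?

45

Sorted (descending): 45, 39, 39, 39, 27, 27
The 3 values of 39 occupy positions 2–4 → average rank 3.
The 2 values of 27 occupy positions 5–6 → average rank (5+6)/2 = 5.5.
Rank 1 → value 45.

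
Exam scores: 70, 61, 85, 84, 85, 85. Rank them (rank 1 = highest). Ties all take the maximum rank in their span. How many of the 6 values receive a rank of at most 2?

Sorted (descending): 85, 85, 85, 84, 70, 61
The 3 values of 85 occupy positions 1–3 → each gets rank 3.
Ranks ≤ 2: {} → 0 values.

0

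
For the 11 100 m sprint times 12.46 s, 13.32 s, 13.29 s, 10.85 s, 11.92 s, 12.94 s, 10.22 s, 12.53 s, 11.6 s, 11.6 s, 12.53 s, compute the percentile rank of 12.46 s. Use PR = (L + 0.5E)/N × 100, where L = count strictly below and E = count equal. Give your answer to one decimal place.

50.0

N = 11.
Strictly below 12.46: 5. Equal to 12.46: 1.
PR = (5 + 0.5·1)/11 × 100 = 50.0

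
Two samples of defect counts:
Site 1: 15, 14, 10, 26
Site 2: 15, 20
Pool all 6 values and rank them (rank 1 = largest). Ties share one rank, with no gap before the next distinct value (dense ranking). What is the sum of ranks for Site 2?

Sorted (descending): 26, 20, 15, 15, 14, 10
The 2 values of 15 share dense rank 3.
Remaining distinct values take the next consecutive integers.
Site 2 values → pooled ranks: 15→3, 20→2
Rank sum = 3 + 2 = 5

5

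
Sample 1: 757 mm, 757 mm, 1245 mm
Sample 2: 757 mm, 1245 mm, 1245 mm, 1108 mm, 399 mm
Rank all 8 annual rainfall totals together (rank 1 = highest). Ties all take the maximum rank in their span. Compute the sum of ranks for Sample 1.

Sorted (descending): 1245, 1245, 1245, 1108, 757, 757, 757, 399
The 3 values of 1245 occupy positions 1–3 → each gets rank 3.
The 3 values of 757 occupy positions 5–7 → each gets rank 7.
Sample 1 values → pooled ranks: 757→7, 757→7, 1245→3
Rank sum = 7 + 7 + 3 = 17

17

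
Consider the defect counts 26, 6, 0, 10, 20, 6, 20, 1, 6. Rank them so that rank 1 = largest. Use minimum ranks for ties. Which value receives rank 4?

10

Sorted (descending): 26, 20, 20, 10, 6, 6, 6, 1, 0
The 2 values of 20 occupy positions 2–3 → each gets rank 2.
The 3 values of 6 occupy positions 5–7 → each gets rank 5.
Rank 4 → value 10.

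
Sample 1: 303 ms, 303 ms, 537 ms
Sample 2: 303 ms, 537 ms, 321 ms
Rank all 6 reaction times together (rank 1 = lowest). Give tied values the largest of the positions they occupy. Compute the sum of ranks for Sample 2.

13

Sorted (ascending): 303, 303, 303, 321, 537, 537
The 3 values of 303 occupy positions 1–3 → each gets rank 3.
The 2 values of 537 occupy positions 5–6 → each gets rank 6.
Sample 2 values → pooled ranks: 303→3, 537→6, 321→4
Rank sum = 3 + 6 + 4 = 13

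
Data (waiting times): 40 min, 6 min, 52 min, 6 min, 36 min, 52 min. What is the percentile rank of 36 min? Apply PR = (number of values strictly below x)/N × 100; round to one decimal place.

33.3

N = 6.
Strictly below 36: 2. Equal to 36: 1.
PR = 2/6 × 100 = 33.3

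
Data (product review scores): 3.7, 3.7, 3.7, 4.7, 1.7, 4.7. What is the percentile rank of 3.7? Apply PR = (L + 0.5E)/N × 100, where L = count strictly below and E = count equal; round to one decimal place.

N = 6.
Strictly below 3.7: 1. Equal to 3.7: 3.
PR = (1 + 0.5·3)/6 × 100 = 41.7

41.7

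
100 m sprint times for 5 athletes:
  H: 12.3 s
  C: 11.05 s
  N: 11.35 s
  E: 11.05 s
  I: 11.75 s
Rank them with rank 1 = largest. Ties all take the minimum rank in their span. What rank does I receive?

Sorted (descending): 12.3, 11.75, 11.35, 11.05, 11.05
The 2 values of 11.05 occupy positions 4–5 → each gets rank 4.
I has value 11.75 s → rank 2.

2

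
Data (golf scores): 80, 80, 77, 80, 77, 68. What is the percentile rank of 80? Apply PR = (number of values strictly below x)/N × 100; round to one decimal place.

N = 6.
Strictly below 80: 3. Equal to 80: 3.
PR = 3/6 × 100 = 50.0

50.0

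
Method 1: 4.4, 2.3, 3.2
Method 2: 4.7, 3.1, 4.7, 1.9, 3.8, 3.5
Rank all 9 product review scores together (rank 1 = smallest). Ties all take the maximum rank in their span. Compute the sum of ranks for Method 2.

33

Sorted (ascending): 1.9, 2.3, 3.1, 3.2, 3.5, 3.8, 4.4, 4.7, 4.7
The 2 values of 4.7 occupy positions 8–9 → each gets rank 9.
Method 2 values → pooled ranks: 4.7→9, 3.1→3, 4.7→9, 1.9→1, 3.8→6, 3.5→5
Rank sum = 9 + 3 + 9 + 1 + 6 + 5 = 33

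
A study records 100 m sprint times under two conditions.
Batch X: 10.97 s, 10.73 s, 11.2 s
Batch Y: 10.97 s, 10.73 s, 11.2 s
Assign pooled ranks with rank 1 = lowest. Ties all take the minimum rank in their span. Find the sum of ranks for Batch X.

9

Sorted (ascending): 10.73, 10.73, 10.97, 10.97, 11.2, 11.2
The 2 values of 10.73 occupy positions 1–2 → each gets rank 1.
The 2 values of 10.97 occupy positions 3–4 → each gets rank 3.
The 2 values of 11.2 occupy positions 5–6 → each gets rank 5.
Batch X values → pooled ranks: 10.97→3, 10.73→1, 11.2→5
Rank sum = 3 + 1 + 5 = 9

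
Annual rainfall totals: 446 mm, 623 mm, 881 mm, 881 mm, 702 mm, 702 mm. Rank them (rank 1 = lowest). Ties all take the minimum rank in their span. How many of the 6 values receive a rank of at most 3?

4

Sorted (ascending): 446, 623, 702, 702, 881, 881
The 2 values of 702 occupy positions 3–4 → each gets rank 3.
The 2 values of 881 occupy positions 5–6 → each gets rank 5.
Ranks ≤ 3: {1, 2, 3, 3} → 4 values.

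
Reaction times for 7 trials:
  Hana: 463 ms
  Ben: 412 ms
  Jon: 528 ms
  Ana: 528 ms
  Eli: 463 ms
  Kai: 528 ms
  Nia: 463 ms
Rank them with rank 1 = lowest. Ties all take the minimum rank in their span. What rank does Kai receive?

Sorted (ascending): 412, 463, 463, 463, 528, 528, 528
The 3 values of 463 occupy positions 2–4 → each gets rank 2.
The 3 values of 528 occupy positions 5–7 → each gets rank 5.
Kai has value 528 ms → rank 5.

5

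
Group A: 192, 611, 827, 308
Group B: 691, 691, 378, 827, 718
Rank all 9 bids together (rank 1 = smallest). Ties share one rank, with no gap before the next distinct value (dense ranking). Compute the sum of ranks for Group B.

26

Sorted (ascending): 192, 308, 378, 611, 691, 691, 718, 827, 827
The 2 values of 691 share dense rank 5.
The 2 values of 827 share dense rank 7.
Remaining distinct values take the next consecutive integers.
Group B values → pooled ranks: 691→5, 691→5, 378→3, 827→7, 718→6
Rank sum = 5 + 5 + 3 + 7 + 6 = 26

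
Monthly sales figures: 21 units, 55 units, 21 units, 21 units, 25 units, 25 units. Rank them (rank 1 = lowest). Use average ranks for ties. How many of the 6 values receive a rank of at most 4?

Sorted (ascending): 21, 21, 21, 25, 25, 55
The 3 values of 21 occupy positions 1–3 → average rank 2.
The 2 values of 25 occupy positions 4–5 → average rank (4+5)/2 = 4.5.
Ranks ≤ 4: {2, 2, 2} → 3 values.

3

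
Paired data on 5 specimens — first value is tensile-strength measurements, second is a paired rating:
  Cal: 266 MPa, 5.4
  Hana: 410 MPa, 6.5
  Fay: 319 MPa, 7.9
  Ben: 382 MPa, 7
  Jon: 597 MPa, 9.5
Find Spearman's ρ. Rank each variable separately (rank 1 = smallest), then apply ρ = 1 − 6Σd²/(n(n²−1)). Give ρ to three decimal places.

Ranks of variable 1: 1, 4, 2, 3, 5
Ranks of variable 2: 1, 2, 4, 3, 5
d = r₁ − r₂: 0, 2, -2, 0, 0
d²: 0, 4, 4, 0, 0; Σd² = 8
ρ = 1 − 6·8/(5·24) = 1 − 48/120 = 0.600

0.600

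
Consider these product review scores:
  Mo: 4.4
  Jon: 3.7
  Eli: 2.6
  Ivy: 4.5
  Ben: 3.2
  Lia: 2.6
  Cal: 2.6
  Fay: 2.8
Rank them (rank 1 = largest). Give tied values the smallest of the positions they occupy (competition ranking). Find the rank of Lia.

Sorted (descending): 4.5, 4.4, 3.7, 3.2, 2.8, 2.6, 2.6, 2.6
The 3 values of 2.6 occupy positions 6–8 → each gets rank 6.
Lia has value 2.6 → rank 6.

6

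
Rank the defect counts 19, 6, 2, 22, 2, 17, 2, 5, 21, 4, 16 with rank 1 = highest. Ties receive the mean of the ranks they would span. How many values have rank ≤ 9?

Sorted (descending): 22, 21, 19, 17, 16, 6, 5, 4, 2, 2, 2
The 3 values of 2 occupy positions 9–11 → average rank 10.
Ranks ≤ 9: {1, 2, 3, 4, 5, 6, 7, 8} → 8 values.

8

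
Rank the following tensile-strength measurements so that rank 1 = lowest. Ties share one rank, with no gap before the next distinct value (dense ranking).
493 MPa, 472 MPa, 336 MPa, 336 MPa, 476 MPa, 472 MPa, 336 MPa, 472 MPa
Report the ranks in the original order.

Sorted (ascending): 336, 336, 336, 472, 472, 472, 476, 493
The 3 values of 336 share dense rank 1.
The 3 values of 472 share dense rank 2.
Remaining distinct values take the next consecutive integers.

4, 2, 1, 1, 3, 2, 1, 2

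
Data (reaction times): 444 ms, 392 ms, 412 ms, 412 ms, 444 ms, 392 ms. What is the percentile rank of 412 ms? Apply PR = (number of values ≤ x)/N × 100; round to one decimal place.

66.7

N = 6.
Strictly below 412: 2. Equal to 412: 2.
PR = 4/6 × 100 = 66.7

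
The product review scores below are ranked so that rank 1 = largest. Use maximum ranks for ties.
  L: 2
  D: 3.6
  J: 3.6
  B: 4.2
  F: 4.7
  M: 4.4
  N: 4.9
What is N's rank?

Sorted (descending): 4.9, 4.7, 4.4, 4.2, 3.6, 3.6, 2
The 2 values of 3.6 occupy positions 5–6 → each gets rank 6.
N has value 4.9 → rank 1.

1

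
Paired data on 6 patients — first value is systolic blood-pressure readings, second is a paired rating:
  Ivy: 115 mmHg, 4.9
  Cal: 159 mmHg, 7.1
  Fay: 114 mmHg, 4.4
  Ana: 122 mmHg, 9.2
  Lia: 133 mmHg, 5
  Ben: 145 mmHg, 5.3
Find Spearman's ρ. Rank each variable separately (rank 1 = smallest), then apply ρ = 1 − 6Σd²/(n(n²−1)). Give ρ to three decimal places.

Ranks of variable 1: 2, 6, 1, 3, 4, 5
Ranks of variable 2: 2, 5, 1, 6, 3, 4
d = r₁ − r₂: 0, 1, 0, -3, 1, 1
d²: 0, 1, 0, 9, 1, 1; Σd² = 12
ρ = 1 − 6·12/(6·35) = 1 − 72/210 = 0.657

0.657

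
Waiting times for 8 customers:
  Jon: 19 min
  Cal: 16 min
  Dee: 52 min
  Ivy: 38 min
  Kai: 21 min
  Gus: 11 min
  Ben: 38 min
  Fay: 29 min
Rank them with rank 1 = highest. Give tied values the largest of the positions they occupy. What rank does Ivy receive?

Sorted (descending): 52, 38, 38, 29, 21, 19, 16, 11
The 2 values of 38 occupy positions 2–3 → each gets rank 3.
Ivy has value 38 min → rank 3.

3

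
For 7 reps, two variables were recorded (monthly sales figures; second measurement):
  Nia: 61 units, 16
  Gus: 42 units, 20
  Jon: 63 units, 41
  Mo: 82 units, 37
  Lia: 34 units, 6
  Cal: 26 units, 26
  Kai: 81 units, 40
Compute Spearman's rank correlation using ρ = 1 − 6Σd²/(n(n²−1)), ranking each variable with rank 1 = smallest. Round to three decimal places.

Ranks of variable 1: 4, 3, 5, 7, 2, 1, 6
Ranks of variable 2: 2, 3, 7, 5, 1, 4, 6
d = r₁ − r₂: 2, 0, -2, 2, 1, -3, 0
d²: 4, 0, 4, 4, 1, 9, 0; Σd² = 22
ρ = 1 − 6·22/(7·48) = 1 − 132/336 = 0.607

0.607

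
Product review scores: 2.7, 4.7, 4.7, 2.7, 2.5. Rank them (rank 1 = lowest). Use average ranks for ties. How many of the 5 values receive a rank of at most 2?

Sorted (ascending): 2.5, 2.7, 2.7, 4.7, 4.7
The 2 values of 2.7 occupy positions 2–3 → average rank (2+3)/2 = 2.5.
The 2 values of 4.7 occupy positions 4–5 → average rank (4+5)/2 = 4.5.
Ranks ≤ 2: {1} → 1 value.

1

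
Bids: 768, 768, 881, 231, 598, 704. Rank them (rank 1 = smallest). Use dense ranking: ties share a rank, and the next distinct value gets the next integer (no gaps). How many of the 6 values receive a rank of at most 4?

Sorted (ascending): 231, 598, 704, 768, 768, 881
The 2 values of 768 share dense rank 4.
Remaining distinct values take the next consecutive integers.
Ranks ≤ 4: {1, 2, 3, 4, 4} → 5 values.

5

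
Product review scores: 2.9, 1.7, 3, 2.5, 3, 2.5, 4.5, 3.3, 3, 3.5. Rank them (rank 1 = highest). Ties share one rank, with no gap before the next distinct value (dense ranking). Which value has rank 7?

Sorted (descending): 4.5, 3.5, 3.3, 3, 3, 3, 2.9, 2.5, 2.5, 1.7
The 3 values of 3 share dense rank 4.
The 2 values of 2.5 share dense rank 6.
Remaining distinct values take the next consecutive integers.
Rank 7 → value 1.7.

1.7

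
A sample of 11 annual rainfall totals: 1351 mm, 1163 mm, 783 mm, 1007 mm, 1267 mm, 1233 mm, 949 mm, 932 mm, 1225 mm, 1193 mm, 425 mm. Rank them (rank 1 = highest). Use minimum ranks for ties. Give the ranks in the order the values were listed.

Sorted (descending): 1351, 1267, 1233, 1225, 1193, 1163, 1007, 949, 932, 783, 425
No ties — each value takes its position as its rank.

1, 6, 10, 7, 2, 3, 8, 9, 4, 5, 11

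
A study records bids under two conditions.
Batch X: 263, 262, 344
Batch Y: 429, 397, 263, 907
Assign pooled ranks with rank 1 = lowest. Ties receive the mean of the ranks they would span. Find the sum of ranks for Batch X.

Sorted (ascending): 262, 263, 263, 344, 397, 429, 907
The 2 values of 263 occupy positions 2–3 → average rank (2+3)/2 = 2.5.
Batch X values → pooled ranks: 263→2.5, 262→1, 344→4
Rank sum = 2.5 + 1 + 4 = 7.5

7.5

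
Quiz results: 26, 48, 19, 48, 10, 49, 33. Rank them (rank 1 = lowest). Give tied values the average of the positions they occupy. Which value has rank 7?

Sorted (ascending): 10, 19, 26, 33, 48, 48, 49
The 2 values of 48 occupy positions 5–6 → average rank (5+6)/2 = 5.5.
Rank 7 → value 49.

49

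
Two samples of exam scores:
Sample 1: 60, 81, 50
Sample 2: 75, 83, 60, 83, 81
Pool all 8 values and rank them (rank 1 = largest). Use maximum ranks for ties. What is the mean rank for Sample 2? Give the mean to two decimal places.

Sorted (descending): 83, 83, 81, 81, 75, 60, 60, 50
The 2 values of 83 occupy positions 1–2 → each gets rank 2.
The 2 values of 81 occupy positions 3–4 → each gets rank 4.
The 2 values of 60 occupy positions 6–7 → each gets rank 7.
Sample 2 values → pooled ranks: 75→5, 83→2, 60→7, 83→2, 81→4
Mean rank = (5 + 2 + 7 + 2 + 4) / 5 = 4.00

4.00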